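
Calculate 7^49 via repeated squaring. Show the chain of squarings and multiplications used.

Computing 7^49 by squaring (build up from 7^1; each line after the first costs one multiplication):

7^1 = 7
7^2 = (7^1)^2 = 7^2 = 49
7^3 = 7 * 7^2 = 7 * 49 = 343
7^6 = (7^3)^2 = 343^2 = 117649
7^12 = (7^6)^2 = 117649^2 = 13841287201
7^24 = (7^12)^2 = 13841287201^2 = 191581231380566414401
7^48 = (7^24)^2 = 191581231380566414401^2 = 36703368217294125441230211032033660188801
7^49 = 7 * 7^48 = 7 * 36703368217294125441230211032033660188801 = 256923577521058878088611477224235621321607

Result: 256923577521058878088611477224235621321607
Multiplications needed: 7 (7 lines after 7^1)

7^49 = 256923577521058878088611477224235621321607. Using exponentiation by squaring, this requires 7 multiplications. The key idea: if the exponent is even, square the half-power; if odd, multiply by the base once.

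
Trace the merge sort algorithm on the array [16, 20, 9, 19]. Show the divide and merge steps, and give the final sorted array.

Merge sort trace:

Split: [16, 20, 9, 19] -> [16, 20] and [9, 19]
  Split: [16, 20] -> [16] and [20]
  Merge: [16] + [20] -> [16, 20]
  Split: [9, 19] -> [9] and [19]
  Merge: [9] + [19] -> [9, 19]
Merge: [16, 20] + [9, 19] -> [9, 16, 19, 20]

Final sorted array: [9, 16, 19, 20]

The merge sort proceeds by recursively splitting the array and merging sorted halves.
After all merges, the sorted array is [9, 16, 19, 20].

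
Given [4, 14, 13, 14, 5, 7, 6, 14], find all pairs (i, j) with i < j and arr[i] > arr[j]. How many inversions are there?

Finding inversions in [4, 14, 13, 14, 5, 7, 6, 14]:

(1, 2): arr[1]=14 > arr[2]=13
(1, 4): arr[1]=14 > arr[4]=5
(1, 5): arr[1]=14 > arr[5]=7
(1, 6): arr[1]=14 > arr[6]=6
(2, 4): arr[2]=13 > arr[4]=5
(2, 5): arr[2]=13 > arr[5]=7
(2, 6): arr[2]=13 > arr[6]=6
(3, 4): arr[3]=14 > arr[4]=5
(3, 5): arr[3]=14 > arr[5]=7
(3, 6): arr[3]=14 > arr[6]=6
(5, 6): arr[5]=7 > arr[6]=6

Total inversions: 11

The array has 11 inversion(s): (1,2), (1,4), (1,5), (1,6), (2,4), (2,5), (2,6), (3,4), (3,5), (3,6), (5,6). Each pair (i,j) satisfies i < j and arr[i] > arr[j].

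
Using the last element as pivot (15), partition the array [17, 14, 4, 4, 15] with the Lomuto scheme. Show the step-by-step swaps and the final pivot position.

Lomuto partition with pivot = 15:

Initial array: [17, 14, 4, 4, 15]

arr[0]=17 > 15: no swap
arr[1]=14 <= 15: swap with position 0, array becomes [14, 17, 4, 4, 15]
arr[2]=4 <= 15: swap with position 1, array becomes [14, 4, 17, 4, 15]
arr[3]=4 <= 15: swap with position 2, array becomes [14, 4, 4, 17, 15]

Place pivot at position 3: [14, 4, 4, 15, 17]
Pivot position: 3

After partitioning with pivot 15, the array becomes [14, 4, 4, 15, 17]. The pivot is placed at index 3. All elements to the left of the pivot are <= 15, and all elements to the right are > 15.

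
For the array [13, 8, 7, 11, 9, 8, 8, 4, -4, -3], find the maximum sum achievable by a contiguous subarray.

Using Kadane's algorithm on [13, 8, 7, 11, 9, 8, 8, 4, -4, -3]:

Scanning through the array:
Position 1 (value 8): max_ending_here = 21, max_so_far = 21
Position 2 (value 7): max_ending_here = 28, max_so_far = 28
Position 3 (value 11): max_ending_here = 39, max_so_far = 39
Position 4 (value 9): max_ending_here = 48, max_so_far = 48
Position 5 (value 8): max_ending_here = 56, max_so_far = 56
Position 6 (value 8): max_ending_here = 64, max_so_far = 64
Position 7 (value 4): max_ending_here = 68, max_so_far = 68
Position 8 (value -4): max_ending_here = 64, max_so_far = 68
Position 9 (value -3): max_ending_here = 61, max_so_far = 68

Maximum subarray: [13, 8, 7, 11, 9, 8, 8, 4]
Maximum sum: 68

The maximum subarray is [13, 8, 7, 11, 9, 8, 8, 4] with sum 68. This subarray runs from index 0 to index 7.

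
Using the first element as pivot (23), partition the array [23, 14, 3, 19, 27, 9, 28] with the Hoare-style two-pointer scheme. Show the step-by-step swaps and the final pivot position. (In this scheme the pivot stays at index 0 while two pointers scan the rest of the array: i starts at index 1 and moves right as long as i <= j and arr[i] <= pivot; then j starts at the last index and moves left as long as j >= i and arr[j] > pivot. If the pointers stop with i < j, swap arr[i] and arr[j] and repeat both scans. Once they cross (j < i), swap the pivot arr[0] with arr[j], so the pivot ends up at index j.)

Hoare-style two-pointer partition with pivot = 23:

Initial array: [23, 14, 3, 19, 27, 9, 28]

Pointers start at i = 1, j = 6.
i stops at index 4 (arr[4]=27 > 23), j stops at index 5 (arr[5]=9 <= 23): swap arr[4] and arr[5], array becomes [23, 14, 3, 19, 9, 27, 28]
i ends at 5, j ends at 4: the pointers have crossed (j < i), so scanning stops.

Swap pivot arr[0] with arr[4] to place pivot at position 4: [9, 14, 3, 19, 23, 27, 28]
Pivot position: 4

After partitioning with pivot 23, the array becomes [9, 14, 3, 19, 23, 27, 28]. The pivot is placed at index 4. All elements to the left of the pivot are <= 23, and all elements to the right are > 23.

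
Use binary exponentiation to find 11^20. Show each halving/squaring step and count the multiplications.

Computing 11^20 by squaring (build up from 11^1; each line after the first costs one multiplication):

11^1 = 11
11^2 = (11^1)^2 = 11^2 = 121
11^4 = (11^2)^2 = 121^2 = 14641
11^5 = 11 * 11^4 = 11 * 14641 = 161051
11^10 = (11^5)^2 = 161051^2 = 25937424601
11^20 = (11^10)^2 = 25937424601^2 = 672749994932560009201

Result: 672749994932560009201
Multiplications needed: 5 (5 lines after 11^1)

11^20 = 672749994932560009201. Using exponentiation by squaring, this requires 5 multiplications. The key idea: if the exponent is even, square the half-power; if odd, multiply by the base once.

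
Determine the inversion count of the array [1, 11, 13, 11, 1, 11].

Finding inversions in [1, 11, 13, 11, 1, 11]:

(1, 4): arr[1]=11 > arr[4]=1
(2, 3): arr[2]=13 > arr[3]=11
(2, 4): arr[2]=13 > arr[4]=1
(2, 5): arr[2]=13 > arr[5]=11
(3, 4): arr[3]=11 > arr[4]=1

Total inversions: 5

The array has 5 inversion(s): (1,4), (2,3), (2,4), (2,5), (3,4). Each pair (i,j) satisfies i < j and arr[i] > arr[j].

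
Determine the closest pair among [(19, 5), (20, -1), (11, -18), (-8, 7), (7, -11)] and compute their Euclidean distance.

Computing all pairwise distances among 5 points:

d((19, 5), (20, -1)) = 6.0828 <-- minimum
d((19, 5), (11, -18)) = 24.3516
d((19, 5), (-8, 7)) = 27.074
d((19, 5), (7, -11)) = 20.0
d((20, -1), (11, -18)) = 19.2354
d((20, -1), (-8, 7)) = 29.1204
d((20, -1), (7, -11)) = 16.4012
d((11, -18), (-8, 7)) = 31.4006
d((11, -18), (7, -11)) = 8.0623
d((-8, 7), (7, -11)) = 23.4307

Closest pair: (19, 5) and (20, -1) with distance 6.0828

The closest pair is (19, 5) and (20, -1) with Euclidean distance 6.0828. For 5 points, brute-force pairwise comparison is shown above. For large n, the divide-and-conquer algorithm (sort by x, recurse on halves, check the dividing strip) achieves O(n log n).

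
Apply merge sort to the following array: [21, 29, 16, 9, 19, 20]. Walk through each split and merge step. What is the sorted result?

Merge sort trace:

Split: [21, 29, 16, 9, 19, 20] -> [21, 29, 16] and [9, 19, 20]
  Split: [21, 29, 16] -> [21] and [29, 16]
    Split: [29, 16] -> [29] and [16]
    Merge: [29] + [16] -> [16, 29]
  Merge: [21] + [16, 29] -> [16, 21, 29]
  Split: [9, 19, 20] -> [9] and [19, 20]
    Split: [19, 20] -> [19] and [20]
    Merge: [19] + [20] -> [19, 20]
  Merge: [9] + [19, 20] -> [9, 19, 20]
Merge: [16, 21, 29] + [9, 19, 20] -> [9, 16, 19, 20, 21, 29]

Final sorted array: [9, 16, 19, 20, 21, 29]

The merge sort proceeds by recursively splitting the array and merging sorted halves.
After all merges, the sorted array is [9, 16, 19, 20, 21, 29].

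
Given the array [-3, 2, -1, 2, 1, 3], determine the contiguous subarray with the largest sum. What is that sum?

Using Kadane's algorithm on [-3, 2, -1, 2, 1, 3]:

Scanning through the array:
Position 1 (value 2): max_ending_here = 2, max_so_far = 2
Position 2 (value -1): max_ending_here = 1, max_so_far = 2
Position 3 (value 2): max_ending_here = 3, max_so_far = 3
Position 4 (value 1): max_ending_here = 4, max_so_far = 4
Position 5 (value 3): max_ending_here = 7, max_so_far = 7

Maximum subarray: [2, -1, 2, 1, 3]
Maximum sum: 7

The maximum subarray is [2, -1, 2, 1, 3] with sum 7. This subarray runs from index 1 to index 5.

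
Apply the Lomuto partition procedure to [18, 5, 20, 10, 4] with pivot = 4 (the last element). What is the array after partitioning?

Lomuto partition with pivot = 4:

Initial array: [18, 5, 20, 10, 4]

arr[0]=18 > 4: no swap
arr[1]=5 > 4: no swap
arr[2]=20 > 4: no swap
arr[3]=10 > 4: no swap

Place pivot at position 0: [4, 5, 20, 10, 18]
Pivot position: 0

After partitioning with pivot 4, the array becomes [4, 5, 20, 10, 18]. The pivot is placed at index 0. All elements to the left of the pivot are <= 4, and all elements to the right are > 4.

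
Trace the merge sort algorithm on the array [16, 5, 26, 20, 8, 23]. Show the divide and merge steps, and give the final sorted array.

Merge sort trace:

Split: [16, 5, 26, 20, 8, 23] -> [16, 5, 26] and [20, 8, 23]
  Split: [16, 5, 26] -> [16] and [5, 26]
    Split: [5, 26] -> [5] and [26]
    Merge: [5] + [26] -> [5, 26]
  Merge: [16] + [5, 26] -> [5, 16, 26]
  Split: [20, 8, 23] -> [20] and [8, 23]
    Split: [8, 23] -> [8] and [23]
    Merge: [8] + [23] -> [8, 23]
  Merge: [20] + [8, 23] -> [8, 20, 23]
Merge: [5, 16, 26] + [8, 20, 23] -> [5, 8, 16, 20, 23, 26]

Final sorted array: [5, 8, 16, 20, 23, 26]

The merge sort proceeds by recursively splitting the array and merging sorted halves.
After all merges, the sorted array is [5, 8, 16, 20, 23, 26].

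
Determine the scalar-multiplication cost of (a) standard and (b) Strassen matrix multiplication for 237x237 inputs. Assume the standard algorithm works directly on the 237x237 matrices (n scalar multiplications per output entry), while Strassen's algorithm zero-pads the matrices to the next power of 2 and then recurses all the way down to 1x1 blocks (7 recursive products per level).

Matrix multiplication for 237x237 matrices:

Strassen's algorithm requires power-of-2 dimensions. Pad 237x237 to 256x256 (next power of 2).

Standard algorithm: 237^3 = 13312053 multiplications
Strassen's algorithm: 7^(log2(256)) = 7^8 = 5764801 multiplications
Savings: 13312053 - 5764801 = 7547252 multiplications

Standard: 13312053 multiplications (237^3). Strassen: 5764801 multiplications (7^8, after padding to 256x256). Strassen reduces 8 recursive multiplications to 7 at each level.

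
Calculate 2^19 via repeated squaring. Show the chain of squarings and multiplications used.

Computing 2^19 by squaring (build up from 2^1; each line after the first costs one multiplication):

2^1 = 2
2^2 = (2^1)^2 = 2^2 = 4
2^4 = (2^2)^2 = 4^2 = 16
2^8 = (2^4)^2 = 16^2 = 256
2^9 = 2 * 2^8 = 2 * 256 = 512
2^18 = (2^9)^2 = 512^2 = 262144
2^19 = 2 * 2^18 = 2 * 262144 = 524288

Result: 524288
Multiplications needed: 6 (6 lines after 2^1)

2^19 = 524288. Using exponentiation by squaring, this requires 6 multiplications. The key idea: if the exponent is even, square the half-power; if odd, multiply by the base once.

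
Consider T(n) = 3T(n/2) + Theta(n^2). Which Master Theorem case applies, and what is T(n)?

Master Theorem for T(n) = 3T(n/2) + O(n^2):

a = 3, b = 2, c = 2
log_b(a) = log_2(3) = 1.5850

Case 3: c = 2 > log_2(3) = 1.5850
T(n) = O(n^2) = O(n^2)

For T(n) = 3T(n/2) + O(n^2): log_2(3) = 1.5850. This is Case 3 of the Master Theorem (c > log_b(a), work dominated by root), giving O(n^2).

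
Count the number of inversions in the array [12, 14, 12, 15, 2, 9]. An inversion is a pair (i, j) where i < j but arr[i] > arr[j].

Finding inversions in [12, 14, 12, 15, 2, 9]:

(0, 4): arr[0]=12 > arr[4]=2
(0, 5): arr[0]=12 > arr[5]=9
(1, 2): arr[1]=14 > arr[2]=12
(1, 4): arr[1]=14 > arr[4]=2
(1, 5): arr[1]=14 > arr[5]=9
(2, 4): arr[2]=12 > arr[4]=2
(2, 5): arr[2]=12 > arr[5]=9
(3, 4): arr[3]=15 > arr[4]=2
(3, 5): arr[3]=15 > arr[5]=9

Total inversions: 9

The array has 9 inversion(s): (0,4), (0,5), (1,2), (1,4), (1,5), (2,4), (2,5), (3,4), (3,5). Each pair (i,j) satisfies i < j and arr[i] > arr[j].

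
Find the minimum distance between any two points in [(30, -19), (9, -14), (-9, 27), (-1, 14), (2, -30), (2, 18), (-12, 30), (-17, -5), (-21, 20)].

Computing all pairwise distances among 9 points:

d((30, -19), (9, -14)) = 21.587
d((30, -19), (-9, 27)) = 60.3075
d((30, -19), (-1, 14)) = 45.2769
d((30, -19), (2, -30)) = 30.0832
d((30, -19), (2, 18)) = 46.4004
d((30, -19), (-12, 30)) = 64.5368
d((30, -19), (-17, -5)) = 49.0408
d((30, -19), (-21, 20)) = 64.2028
d((9, -14), (-9, 27)) = 44.7772
d((9, -14), (-1, 14)) = 29.7321
d((9, -14), (2, -30)) = 17.4642
d((9, -14), (2, 18)) = 32.7567
d((9, -14), (-12, 30)) = 48.7545
d((9, -14), (-17, -5)) = 27.5136
d((9, -14), (-21, 20)) = 45.3431
d((-9, 27), (-1, 14)) = 15.2643
d((-9, 27), (2, -30)) = 58.0517
d((-9, 27), (2, 18)) = 14.2127
d((-9, 27), (-12, 30)) = 4.2426 <-- minimum
d((-9, 27), (-17, -5)) = 32.9848
d((-9, 27), (-21, 20)) = 13.8924
d((-1, 14), (2, -30)) = 44.1022
d((-1, 14), (2, 18)) = 5.0
d((-1, 14), (-12, 30)) = 19.4165
d((-1, 14), (-17, -5)) = 24.8395
d((-1, 14), (-21, 20)) = 20.8806
d((2, -30), (2, 18)) = 48.0
d((2, -30), (-12, 30)) = 61.6117
d((2, -30), (-17, -5)) = 31.4006
d((2, -30), (-21, 20)) = 55.0364
d((2, 18), (-12, 30)) = 18.4391
d((2, 18), (-17, -5)) = 29.8329
d((2, 18), (-21, 20)) = 23.0868
d((-12, 30), (-17, -5)) = 35.3553
d((-12, 30), (-21, 20)) = 13.4536
d((-17, -5), (-21, 20)) = 25.318

Closest pair: (-9, 27) and (-12, 30) with distance 4.2426

The closest pair is (-9, 27) and (-12, 30) with Euclidean distance 4.2426. For 9 points, brute-force pairwise comparison is shown above. For large n, the divide-and-conquer algorithm (sort by x, recurse on halves, check the dividing strip) achieves O(n log n).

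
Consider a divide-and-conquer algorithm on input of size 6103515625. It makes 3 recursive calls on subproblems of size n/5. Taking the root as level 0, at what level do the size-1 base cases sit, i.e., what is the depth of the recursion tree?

For divide and conquer with division factor 5:

Problem sizes at each level:
Level 0: 6103515625
Level 1: 1220703125
Level 2: 244140625
Level 3: 48828125
Level 4: 9765625
Level 5: 1953125
Level 6: 390625
Level 7: 78125
Level 8: 15625
Level 9: 3125
Level 10: 625
Level 11: 125
Level 12: 25
Level 13: 5
Level 14: 1

The root is level 0 and the size-1 base case is level 14 (the tree spans levels 0 through 14, i.e. 15 levels counting the root), so the depth is the number of divisions: log_5(6103515625) = 14

The recursion tree depth is log_5(6103515625) = 14. At each level, the problem size is divided by 5, so it takes 14 divisions to reduce to a base case of size 1. The algorithm makes 3 recursive calls at each level.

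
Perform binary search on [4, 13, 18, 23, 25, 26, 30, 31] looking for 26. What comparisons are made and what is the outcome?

Binary search for 26 in [4, 13, 18, 23, 25, 26, 30, 31]:

lo=0, hi=7, mid=3, arr[mid]=23 -> 23 < 26, search right half
lo=4, hi=7, mid=5, arr[mid]=26 -> Found target at index 5!

Binary search finds 26 at index 5 after 2 comparisons. The search repeatedly halves the search space by comparing with the middle element.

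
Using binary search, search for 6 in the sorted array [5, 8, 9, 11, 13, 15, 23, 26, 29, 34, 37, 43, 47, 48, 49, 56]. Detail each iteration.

Binary search for 6 in [5, 8, 9, 11, 13, 15, 23, 26, 29, 34, 37, 43, 47, 48, 49, 56]:

lo=0, hi=15, mid=7, arr[mid]=26 -> 26 > 6, search left half
lo=0, hi=6, mid=3, arr[mid]=11 -> 11 > 6, search left half
lo=0, hi=2, mid=1, arr[mid]=8 -> 8 > 6, search left half
lo=0, hi=0, mid=0, arr[mid]=5 -> 5 < 6, search right half
lo=1 > hi=0, target 6 not found

Binary search determines that 6 is not in the array after 4 comparisons. The search space was exhausted without finding the target.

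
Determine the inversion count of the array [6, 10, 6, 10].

Finding inversions in [6, 10, 6, 10]:

(1, 2): arr[1]=10 > arr[2]=6

Total inversions: 1

The array has 1 inversion(s): (1,2). Each pair (i,j) satisfies i < j and arr[i] > arr[j].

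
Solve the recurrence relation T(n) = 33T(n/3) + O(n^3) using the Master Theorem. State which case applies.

Master Theorem for T(n) = 33T(n/3) + O(n^3):

a = 33, b = 3, c = 3
log_b(a) = log_3(33) = 3.1827

Case 1: c = 3 < log_3(33) = 3.1827
T(n) = O(n^(log_3 33))

For T(n) = 33T(n/3) + O(n^3): log_3(33) = 3.1827. This is Case 1 of the Master Theorem (c < log_b(a), work dominated by leaves), giving O(n^(log_3 33)).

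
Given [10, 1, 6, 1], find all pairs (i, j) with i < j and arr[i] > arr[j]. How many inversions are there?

Finding inversions in [10, 1, 6, 1]:

(0, 1): arr[0]=10 > arr[1]=1
(0, 2): arr[0]=10 > arr[2]=6
(0, 3): arr[0]=10 > arr[3]=1
(2, 3): arr[2]=6 > arr[3]=1

Total inversions: 4

The array has 4 inversion(s): (0,1), (0,2), (0,3), (2,3). Each pair (i,j) satisfies i < j and arr[i] > arr[j].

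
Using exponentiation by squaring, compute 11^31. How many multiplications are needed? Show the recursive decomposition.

Computing 11^31 by squaring (build up from 11^1; each line after the first costs one multiplication):

11^1 = 11
11^2 = (11^1)^2 = 11^2 = 121
11^3 = 11 * 11^2 = 11 * 121 = 1331
11^6 = (11^3)^2 = 1331^2 = 1771561
11^7 = 11 * 11^6 = 11 * 1771561 = 19487171
11^14 = (11^7)^2 = 19487171^2 = 379749833583241
11^15 = 11 * 11^14 = 11 * 379749833583241 = 4177248169415651
11^30 = (11^15)^2 = 4177248169415651^2 = 17449402268886407318558803753801
11^31 = 11 * 11^30 = 11 * 17449402268886407318558803753801 = 191943424957750480504146841291811

Result: 191943424957750480504146841291811
Multiplications needed: 8 (8 lines after 11^1)

11^31 = 191943424957750480504146841291811. Using exponentiation by squaring, this requires 8 multiplications. The key idea: if the exponent is even, square the half-power; if odd, multiply by the base once.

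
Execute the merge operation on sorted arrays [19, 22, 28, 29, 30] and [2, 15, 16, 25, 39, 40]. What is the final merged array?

Merging process:

Compare 19 vs 2: take 2 from right. Merged: [2]
Compare 19 vs 15: take 15 from right. Merged: [2, 15]
Compare 19 vs 16: take 16 from right. Merged: [2, 15, 16]
Compare 19 vs 25: take 19 from left. Merged: [2, 15, 16, 19]
Compare 22 vs 25: take 22 from left. Merged: [2, 15, 16, 19, 22]
Compare 28 vs 25: take 25 from right. Merged: [2, 15, 16, 19, 22, 25]
Compare 28 vs 39: take 28 from left. Merged: [2, 15, 16, 19, 22, 25, 28]
Compare 29 vs 39: take 29 from left. Merged: [2, 15, 16, 19, 22, 25, 28, 29]
Compare 30 vs 39: take 30 from left. Merged: [2, 15, 16, 19, 22, 25, 28, 29, 30]
Append remaining from right: [39, 40]. Merged: [2, 15, 16, 19, 22, 25, 28, 29, 30, 39, 40]

Final merged array: [2, 15, 16, 19, 22, 25, 28, 29, 30, 39, 40]
Total comparisons: 9

The merged array is [2, 15, 16, 19, 22, 25, 28, 29, 30, 39, 40], requiring 9 comparisons. The merge step runs in O(n) time where n is the total number of elements.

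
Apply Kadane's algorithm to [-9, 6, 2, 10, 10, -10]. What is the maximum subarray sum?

Using Kadane's algorithm on [-9, 6, 2, 10, 10, -10]:

Scanning through the array:
Position 1 (value 6): max_ending_here = 6, max_so_far = 6
Position 2 (value 2): max_ending_here = 8, max_so_far = 8
Position 3 (value 10): max_ending_here = 18, max_so_far = 18
Position 4 (value 10): max_ending_here = 28, max_so_far = 28
Position 5 (value -10): max_ending_here = 18, max_so_far = 28

Maximum subarray: [6, 2, 10, 10]
Maximum sum: 28

The maximum subarray is [6, 2, 10, 10] with sum 28. This subarray runs from index 1 to index 4.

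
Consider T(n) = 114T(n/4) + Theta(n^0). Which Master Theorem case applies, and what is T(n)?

Master Theorem for T(n) = 114T(n/4) + O(n^0):

a = 114, b = 4, c = 0
log_b(a) = log_4(114) = 3.4164

Case 1: c = 0 < log_4(114) = 3.4164
T(n) = O(n^(log_4 114))

For T(n) = 114T(n/4) + O(n^0): log_4(114) = 3.4164. This is Case 1 of the Master Theorem (c < log_b(a), work dominated by leaves), giving O(n^(log_4 114)).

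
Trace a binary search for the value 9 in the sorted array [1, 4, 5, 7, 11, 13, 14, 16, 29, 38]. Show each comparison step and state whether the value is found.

Binary search for 9 in [1, 4, 5, 7, 11, 13, 14, 16, 29, 38]:

lo=0, hi=9, mid=4, arr[mid]=11 -> 11 > 9, search left half
lo=0, hi=3, mid=1, arr[mid]=4 -> 4 < 9, search right half
lo=2, hi=3, mid=2, arr[mid]=5 -> 5 < 9, search right half
lo=3, hi=3, mid=3, arr[mid]=7 -> 7 < 9, search right half
lo=4 > hi=3, target 9 not found

Binary search determines that 9 is not in the array after 4 comparisons. The search space was exhausted without finding the target.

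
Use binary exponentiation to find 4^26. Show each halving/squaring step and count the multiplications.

Computing 4^26 by squaring (build up from 4^1; each line after the first costs one multiplication):

4^1 = 4
4^2 = (4^1)^2 = 4^2 = 16
4^3 = 4 * 4^2 = 4 * 16 = 64
4^6 = (4^3)^2 = 64^2 = 4096
4^12 = (4^6)^2 = 4096^2 = 16777216
4^13 = 4 * 4^12 = 4 * 16777216 = 67108864
4^26 = (4^13)^2 = 67108864^2 = 4503599627370496

Result: 4503599627370496
Multiplications needed: 6 (6 lines after 4^1)

4^26 = 4503599627370496. Using exponentiation by squaring, this requires 6 multiplications. The key idea: if the exponent is even, square the half-power; if odd, multiply by the base once.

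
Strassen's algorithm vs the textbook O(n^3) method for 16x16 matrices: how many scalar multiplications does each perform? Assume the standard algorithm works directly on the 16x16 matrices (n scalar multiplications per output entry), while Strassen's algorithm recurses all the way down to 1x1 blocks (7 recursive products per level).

Matrix multiplication for 16x16 matrices:

Standard algorithm: 16^3 = 4096 multiplications
Strassen's algorithm: 7^(log2(16)) = 7^4 = 2401 multiplications
Savings: 4096 - 2401 = 1695 multiplications

Standard: 4096 multiplications (16^3). Strassen: 2401 multiplications (7^4). Strassen reduces 8 recursive multiplications to 7 at each level.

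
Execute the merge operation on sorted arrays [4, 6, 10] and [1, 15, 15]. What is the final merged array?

Merging process:

Compare 4 vs 1: take 1 from right. Merged: [1]
Compare 4 vs 15: take 4 from left. Merged: [1, 4]
Compare 6 vs 15: take 6 from left. Merged: [1, 4, 6]
Compare 10 vs 15: take 10 from left. Merged: [1, 4, 6, 10]
Append remaining from right: [15, 15]. Merged: [1, 4, 6, 10, 15, 15]

Final merged array: [1, 4, 6, 10, 15, 15]
Total comparisons: 4

The merged array is [1, 4, 6, 10, 15, 15], requiring 4 comparisons. The merge step runs in O(n) time where n is the total number of elements.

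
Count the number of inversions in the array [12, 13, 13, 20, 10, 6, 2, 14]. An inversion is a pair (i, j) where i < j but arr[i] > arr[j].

Finding inversions in [12, 13, 13, 20, 10, 6, 2, 14]:

(0, 4): arr[0]=12 > arr[4]=10
(0, 5): arr[0]=12 > arr[5]=6
(0, 6): arr[0]=12 > arr[6]=2
(1, 4): arr[1]=13 > arr[4]=10
(1, 5): arr[1]=13 > arr[5]=6
(1, 6): arr[1]=13 > arr[6]=2
(2, 4): arr[2]=13 > arr[4]=10
(2, 5): arr[2]=13 > arr[5]=6
(2, 6): arr[2]=13 > arr[6]=2
(3, 4): arr[3]=20 > arr[4]=10
(3, 5): arr[3]=20 > arr[5]=6
(3, 6): arr[3]=20 > arr[6]=2
(3, 7): arr[3]=20 > arr[7]=14
(4, 5): arr[4]=10 > arr[5]=6
(4, 6): arr[4]=10 > arr[6]=2
(5, 6): arr[5]=6 > arr[6]=2

Total inversions: 16

The array has 16 inversion(s): (0,4), (0,5), (0,6), (1,4), (1,5), (1,6), (2,4), (2,5), (2,6), (3,4), (3,5), (3,6), (3,7), (4,5), (4,6), (5,6). Each pair (i,j) satisfies i < j and arr[i] > arr[j].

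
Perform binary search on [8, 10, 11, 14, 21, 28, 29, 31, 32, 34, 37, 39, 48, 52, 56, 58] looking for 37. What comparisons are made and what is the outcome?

Binary search for 37 in [8, 10, 11, 14, 21, 28, 29, 31, 32, 34, 37, 39, 48, 52, 56, 58]:

lo=0, hi=15, mid=7, arr[mid]=31 -> 31 < 37, search right half
lo=8, hi=15, mid=11, arr[mid]=39 -> 39 > 37, search left half
lo=8, hi=10, mid=9, arr[mid]=34 -> 34 < 37, search right half
lo=10, hi=10, mid=10, arr[mid]=37 -> Found target at index 10!

Binary search finds 37 at index 10 after 4 comparisons. The search repeatedly halves the search space by comparing with the middle element.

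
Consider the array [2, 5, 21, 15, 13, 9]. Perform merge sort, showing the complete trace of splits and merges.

Merge sort trace:

Split: [2, 5, 21, 15, 13, 9] -> [2, 5, 21] and [15, 13, 9]
  Split: [2, 5, 21] -> [2] and [5, 21]
    Split: [5, 21] -> [5] and [21]
    Merge: [5] + [21] -> [5, 21]
  Merge: [2] + [5, 21] -> [2, 5, 21]
  Split: [15, 13, 9] -> [15] and [13, 9]
    Split: [13, 9] -> [13] and [9]
    Merge: [13] + [9] -> [9, 13]
  Merge: [15] + [9, 13] -> [9, 13, 15]
Merge: [2, 5, 21] + [9, 13, 15] -> [2, 5, 9, 13, 15, 21]

Final sorted array: [2, 5, 9, 13, 15, 21]

The merge sort proceeds by recursively splitting the array and merging sorted halves.
After all merges, the sorted array is [2, 5, 9, 13, 15, 21].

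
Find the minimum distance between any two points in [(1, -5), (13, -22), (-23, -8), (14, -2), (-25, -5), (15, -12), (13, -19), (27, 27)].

Computing all pairwise distances among 8 points:

d((1, -5), (13, -22)) = 20.8087
d((1, -5), (-23, -8)) = 24.1868
d((1, -5), (14, -2)) = 13.3417
d((1, -5), (-25, -5)) = 26.0
d((1, -5), (15, -12)) = 15.6525
d((1, -5), (13, -19)) = 18.4391
d((1, -5), (27, 27)) = 41.2311
d((13, -22), (-23, -8)) = 38.6264
d((13, -22), (14, -2)) = 20.025
d((13, -22), (-25, -5)) = 41.6293
d((13, -22), (15, -12)) = 10.198
d((13, -22), (13, -19)) = 3.0 <-- minimum
d((13, -22), (27, 27)) = 50.9608
d((-23, -8), (14, -2)) = 37.4833
d((-23, -8), (-25, -5)) = 3.6056
d((-23, -8), (15, -12)) = 38.2099
d((-23, -8), (13, -19)) = 37.6431
d((-23, -8), (27, 27)) = 61.0328
d((14, -2), (-25, -5)) = 39.1152
d((14, -2), (15, -12)) = 10.0499
d((14, -2), (13, -19)) = 17.0294
d((14, -2), (27, 27)) = 31.7805
d((-25, -5), (15, -12)) = 40.6079
d((-25, -5), (13, -19)) = 40.4969
d((-25, -5), (27, 27)) = 61.0574
d((15, -12), (13, -19)) = 7.2801
d((15, -12), (27, 27)) = 40.8044
d((13, -19), (27, 27)) = 48.0833

Closest pair: (13, -22) and (13, -19) with distance 3.0

The closest pair is (13, -22) and (13, -19) with Euclidean distance 3.0. For 8 points, brute-force pairwise comparison is shown above. For large n, the divide-and-conquer algorithm (sort by x, recurse on halves, check the dividing strip) achieves O(n log n).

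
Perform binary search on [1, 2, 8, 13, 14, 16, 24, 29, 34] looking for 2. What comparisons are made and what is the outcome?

Binary search for 2 in [1, 2, 8, 13, 14, 16, 24, 29, 34]:

lo=0, hi=8, mid=4, arr[mid]=14 -> 14 > 2, search left half
lo=0, hi=3, mid=1, arr[mid]=2 -> Found target at index 1!

Binary search finds 2 at index 1 after 2 comparisons. The search repeatedly halves the search space by comparing with the middle element.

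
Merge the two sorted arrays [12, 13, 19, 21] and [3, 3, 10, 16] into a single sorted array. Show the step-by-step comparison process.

Merging process:

Compare 12 vs 3: take 3 from right. Merged: [3]
Compare 12 vs 3: take 3 from right. Merged: [3, 3]
Compare 12 vs 10: take 10 from right. Merged: [3, 3, 10]
Compare 12 vs 16: take 12 from left. Merged: [3, 3, 10, 12]
Compare 13 vs 16: take 13 from left. Merged: [3, 3, 10, 12, 13]
Compare 19 vs 16: take 16 from right. Merged: [3, 3, 10, 12, 13, 16]
Append remaining from left: [19, 21]. Merged: [3, 3, 10, 12, 13, 16, 19, 21]

Final merged array: [3, 3, 10, 12, 13, 16, 19, 21]
Total comparisons: 6

The merged array is [3, 3, 10, 12, 13, 16, 19, 21], requiring 6 comparisons. The merge step runs in O(n) time where n is the total number of elements.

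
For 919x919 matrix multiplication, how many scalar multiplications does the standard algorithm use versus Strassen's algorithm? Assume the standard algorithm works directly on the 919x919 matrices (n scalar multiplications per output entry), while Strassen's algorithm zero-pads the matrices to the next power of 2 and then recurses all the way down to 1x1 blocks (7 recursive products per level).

Matrix multiplication for 919x919 matrices:

Strassen's algorithm requires power-of-2 dimensions. Pad 919x919 to 1024x1024 (next power of 2).

Standard algorithm: 919^3 = 776151559 multiplications
Strassen's algorithm: 7^(log2(1024)) = 7^10 = 282475249 multiplications
Savings: 776151559 - 282475249 = 493676310 multiplications

Standard: 776151559 multiplications (919^3). Strassen: 282475249 multiplications (7^10, after padding to 1024x1024). Strassen reduces 8 recursive multiplications to 7 at each level.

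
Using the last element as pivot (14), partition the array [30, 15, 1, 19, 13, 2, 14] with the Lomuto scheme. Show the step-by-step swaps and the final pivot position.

Lomuto partition with pivot = 14:

Initial array: [30, 15, 1, 19, 13, 2, 14]

arr[0]=30 > 14: no swap
arr[1]=15 > 14: no swap
arr[2]=1 <= 14: swap with position 0, array becomes [1, 15, 30, 19, 13, 2, 14]
arr[3]=19 > 14: no swap
arr[4]=13 <= 14: swap with position 1, array becomes [1, 13, 30, 19, 15, 2, 14]
arr[5]=2 <= 14: swap with position 2, array becomes [1, 13, 2, 19, 15, 30, 14]

Place pivot at position 3: [1, 13, 2, 14, 15, 30, 19]
Pivot position: 3

After partitioning with pivot 14, the array becomes [1, 13, 2, 14, 15, 30, 19]. The pivot is placed at index 3. All elements to the left of the pivot are <= 14, and all elements to the right are > 14.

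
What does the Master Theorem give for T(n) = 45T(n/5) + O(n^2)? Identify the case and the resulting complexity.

Master Theorem for T(n) = 45T(n/5) + O(n^2):

a = 45, b = 5, c = 2
log_b(a) = log_5(45) = 2.3652

Case 1: c = 2 < log_5(45) = 2.3652
T(n) = O(n^(log_5 45))

For T(n) = 45T(n/5) + O(n^2): log_5(45) = 2.3652. This is Case 1 of the Master Theorem (c < log_b(a), work dominated by leaves), giving O(n^(log_5 45)).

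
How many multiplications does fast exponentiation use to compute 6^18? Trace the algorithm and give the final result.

Computing 6^18 by squaring (build up from 6^1; each line after the first costs one multiplication):

6^1 = 6
6^2 = (6^1)^2 = 6^2 = 36
6^4 = (6^2)^2 = 36^2 = 1296
6^8 = (6^4)^2 = 1296^2 = 1679616
6^9 = 6 * 6^8 = 6 * 1679616 = 10077696
6^18 = (6^9)^2 = 10077696^2 = 101559956668416

Result: 101559956668416
Multiplications needed: 5 (5 lines after 6^1)

6^18 = 101559956668416. Using exponentiation by squaring, this requires 5 multiplications. The key idea: if the exponent is even, square the half-power; if odd, multiply by the base once.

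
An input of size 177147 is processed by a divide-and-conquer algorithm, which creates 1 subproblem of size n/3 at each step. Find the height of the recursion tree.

For divide and conquer with division factor 3:

Problem sizes at each level:
Level 0: 177147
Level 1: 59049
Level 2: 19683
Level 3: 6561
Level 4: 2187
Level 5: 729
Level 6: 243
Level 7: 81
Level 8: 27
Level 9: 9
Level 10: 3
Level 11: 1

The root is level 0 and the size-1 base case is level 11 (the tree spans levels 0 through 11, i.e. 12 levels counting the root), so the depth is the number of divisions: log_3(177147) = 11

The recursion tree depth is log_3(177147) = 11. At each level, the problem size is divided by 3, so it takes 11 divisions to reduce to a base case of size 1. The algorithm makes 1 recursive call at each level.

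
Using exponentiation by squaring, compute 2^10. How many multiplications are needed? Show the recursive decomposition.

Computing 2^10 by squaring (build up from 2^1; each line after the first costs one multiplication):

2^1 = 2
2^2 = (2^1)^2 = 2^2 = 4
2^4 = (2^2)^2 = 4^2 = 16
2^5 = 2 * 2^4 = 2 * 16 = 32
2^10 = (2^5)^2 = 32^2 = 1024

Result: 1024
Multiplications needed: 4 (4 lines after 2^1)

2^10 = 1024. Using exponentiation by squaring, this requires 4 multiplications. The key idea: if the exponent is even, square the half-power; if odd, multiply by the base once.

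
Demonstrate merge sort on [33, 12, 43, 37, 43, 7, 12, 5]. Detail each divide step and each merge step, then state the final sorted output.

Merge sort trace:

Split: [33, 12, 43, 37, 43, 7, 12, 5] -> [33, 12, 43, 37] and [43, 7, 12, 5]
  Split: [33, 12, 43, 37] -> [33, 12] and [43, 37]
    Split: [33, 12] -> [33] and [12]
    Merge: [33] + [12] -> [12, 33]
    Split: [43, 37] -> [43] and [37]
    Merge: [43] + [37] -> [37, 43]
  Merge: [12, 33] + [37, 43] -> [12, 33, 37, 43]
  Split: [43, 7, 12, 5] -> [43, 7] and [12, 5]
    Split: [43, 7] -> [43] and [7]
    Merge: [43] + [7] -> [7, 43]
    Split: [12, 5] -> [12] and [5]
    Merge: [12] + [5] -> [5, 12]
  Merge: [7, 43] + [5, 12] -> [5, 7, 12, 43]
Merge: [12, 33, 37, 43] + [5, 7, 12, 43] -> [5, 7, 12, 12, 33, 37, 43, 43]

Final sorted array: [5, 7, 12, 12, 33, 37, 43, 43]

The merge sort proceeds by recursively splitting the array and merging sorted halves.
After all merges, the sorted array is [5, 7, 12, 12, 33, 37, 43, 43].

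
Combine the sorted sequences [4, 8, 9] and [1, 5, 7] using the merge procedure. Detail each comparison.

Merging process:

Compare 4 vs 1: take 1 from right. Merged: [1]
Compare 4 vs 5: take 4 from left. Merged: [1, 4]
Compare 8 vs 5: take 5 from right. Merged: [1, 4, 5]
Compare 8 vs 7: take 7 from right. Merged: [1, 4, 5, 7]
Append remaining from left: [8, 9]. Merged: [1, 4, 5, 7, 8, 9]

Final merged array: [1, 4, 5, 7, 8, 9]
Total comparisons: 4

The merged array is [1, 4, 5, 7, 8, 9], requiring 4 comparisons. The merge step runs in O(n) time where n is the total number of elements.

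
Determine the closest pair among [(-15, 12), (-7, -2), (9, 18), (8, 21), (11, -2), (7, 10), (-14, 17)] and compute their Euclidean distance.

Computing all pairwise distances among 7 points:

d((-15, 12), (-7, -2)) = 16.1245
d((-15, 12), (9, 18)) = 24.7386
d((-15, 12), (8, 21)) = 24.6982
d((-15, 12), (11, -2)) = 29.5296
d((-15, 12), (7, 10)) = 22.0907
d((-15, 12), (-14, 17)) = 5.099
d((-7, -2), (9, 18)) = 25.6125
d((-7, -2), (8, 21)) = 27.4591
d((-7, -2), (11, -2)) = 18.0
d((-7, -2), (7, 10)) = 18.4391
d((-7, -2), (-14, 17)) = 20.2485
d((9, 18), (8, 21)) = 3.1623 <-- minimum
d((9, 18), (11, -2)) = 20.0998
d((9, 18), (7, 10)) = 8.2462
d((9, 18), (-14, 17)) = 23.0217
d((8, 21), (11, -2)) = 23.1948
d((8, 21), (7, 10)) = 11.0454
d((8, 21), (-14, 17)) = 22.3607
d((11, -2), (7, 10)) = 12.6491
d((11, -2), (-14, 17)) = 31.4006
d((7, 10), (-14, 17)) = 22.1359

Closest pair: (9, 18) and (8, 21) with distance 3.1623

The closest pair is (9, 18) and (8, 21) with Euclidean distance 3.1623. For 7 points, brute-force pairwise comparison is shown above. For large n, the divide-and-conquer algorithm (sort by x, recurse on halves, check the dividing strip) achieves O(n log n).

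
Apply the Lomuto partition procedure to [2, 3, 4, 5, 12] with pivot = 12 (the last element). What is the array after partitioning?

Lomuto partition with pivot = 12:

Initial array: [2, 3, 4, 5, 12]

arr[0]=2 <= 12: swap with position 0, array becomes [2, 3, 4, 5, 12]
arr[1]=3 <= 12: swap with position 1, array becomes [2, 3, 4, 5, 12]
arr[2]=4 <= 12: swap with position 2, array becomes [2, 3, 4, 5, 12]
arr[3]=5 <= 12: swap with position 3, array becomes [2, 3, 4, 5, 12]

Place pivot at position 4: [2, 3, 4, 5, 12]
Pivot position: 4

After partitioning with pivot 12, the array becomes [2, 3, 4, 5, 12]. The pivot is placed at index 4. All elements to the left of the pivot are <= 12, and all elements to the right are > 12.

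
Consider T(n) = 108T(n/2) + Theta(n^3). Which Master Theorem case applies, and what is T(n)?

Master Theorem for T(n) = 108T(n/2) + O(n^3):

a = 108, b = 2, c = 3
log_b(a) = log_2(108) = 6.7549

Case 1: c = 3 < log_2(108) = 6.7549
T(n) = O(n^(log_2 108))

For T(n) = 108T(n/2) + O(n^3): log_2(108) = 6.7549. This is Case 1 of the Master Theorem (c < log_b(a), work dominated by leaves), giving O(n^(log_2 108)).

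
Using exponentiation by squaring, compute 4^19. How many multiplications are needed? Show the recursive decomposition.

Computing 4^19 by squaring (build up from 4^1; each line after the first costs one multiplication):

4^1 = 4
4^2 = (4^1)^2 = 4^2 = 16
4^4 = (4^2)^2 = 16^2 = 256
4^8 = (4^4)^2 = 256^2 = 65536
4^9 = 4 * 4^8 = 4 * 65536 = 262144
4^18 = (4^9)^2 = 262144^2 = 68719476736
4^19 = 4 * 4^18 = 4 * 68719476736 = 274877906944

Result: 274877906944
Multiplications needed: 6 (6 lines after 4^1)

4^19 = 274877906944. Using exponentiation by squaring, this requires 6 multiplications. The key idea: if the exponent is even, square the half-power; if odd, multiply by the base once.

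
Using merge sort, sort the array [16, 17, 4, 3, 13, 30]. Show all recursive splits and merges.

Merge sort trace:

Split: [16, 17, 4, 3, 13, 30] -> [16, 17, 4] and [3, 13, 30]
  Split: [16, 17, 4] -> [16] and [17, 4]
    Split: [17, 4] -> [17] and [4]
    Merge: [17] + [4] -> [4, 17]
  Merge: [16] + [4, 17] -> [4, 16, 17]
  Split: [3, 13, 30] -> [3] and [13, 30]
    Split: [13, 30] -> [13] and [30]
    Merge: [13] + [30] -> [13, 30]
  Merge: [3] + [13, 30] -> [3, 13, 30]
Merge: [4, 16, 17] + [3, 13, 30] -> [3, 4, 13, 16, 17, 30]

Final sorted array: [3, 4, 13, 16, 17, 30]

The merge sort proceeds by recursively splitting the array and merging sorted halves.
After all merges, the sorted array is [3, 4, 13, 16, 17, 30].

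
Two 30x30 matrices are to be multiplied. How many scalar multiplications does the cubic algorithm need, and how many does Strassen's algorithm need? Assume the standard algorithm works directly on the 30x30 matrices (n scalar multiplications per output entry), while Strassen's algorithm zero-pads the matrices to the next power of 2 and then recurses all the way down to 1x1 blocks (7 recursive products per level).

Matrix multiplication for 30x30 matrices:

Strassen's algorithm requires power-of-2 dimensions. Pad 30x30 to 32x32 (next power of 2).

Standard algorithm: 30^3 = 27000 multiplications
Strassen's algorithm: 7^(log2(32)) = 7^5 = 16807 multiplications
Savings: 27000 - 16807 = 10193 multiplications

Standard: 27000 multiplications (30^3). Strassen: 16807 multiplications (7^5, after padding to 32x32). Strassen reduces 8 recursive multiplications to 7 at each level.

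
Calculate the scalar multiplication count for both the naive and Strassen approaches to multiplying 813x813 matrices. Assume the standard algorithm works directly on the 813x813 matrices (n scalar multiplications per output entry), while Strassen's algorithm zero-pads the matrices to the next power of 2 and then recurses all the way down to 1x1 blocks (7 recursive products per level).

Matrix multiplication for 813x813 matrices:

Strassen's algorithm requires power-of-2 dimensions. Pad 813x813 to 1024x1024 (next power of 2).

Standard algorithm: 813^3 = 537367797 multiplications
Strassen's algorithm: 7^(log2(1024)) = 7^10 = 282475249 multiplications
Savings: 537367797 - 282475249 = 254892548 multiplications

Standard: 537367797 multiplications (813^3). Strassen: 282475249 multiplications (7^10, after padding to 1024x1024). Strassen reduces 8 recursive multiplications to 7 at each level.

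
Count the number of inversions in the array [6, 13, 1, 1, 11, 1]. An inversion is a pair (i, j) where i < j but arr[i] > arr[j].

Finding inversions in [6, 13, 1, 1, 11, 1]:

(0, 2): arr[0]=6 > arr[2]=1
(0, 3): arr[0]=6 > arr[3]=1
(0, 5): arr[0]=6 > arr[5]=1
(1, 2): arr[1]=13 > arr[2]=1
(1, 3): arr[1]=13 > arr[3]=1
(1, 4): arr[1]=13 > arr[4]=11
(1, 5): arr[1]=13 > arr[5]=1
(4, 5): arr[4]=11 > arr[5]=1

Total inversions: 8

The array has 8 inversion(s): (0,2), (0,3), (0,5), (1,2), (1,3), (1,4), (1,5), (4,5). Each pair (i,j) satisfies i < j and arr[i] > arr[j].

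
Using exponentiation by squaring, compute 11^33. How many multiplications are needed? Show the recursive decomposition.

Computing 11^33 by squaring (build up from 11^1; each line after the first costs one multiplication):

11^1 = 11
11^2 = (11^1)^2 = 11^2 = 121
11^4 = (11^2)^2 = 121^2 = 14641
11^8 = (11^4)^2 = 14641^2 = 214358881
11^16 = (11^8)^2 = 214358881^2 = 45949729863572161
11^32 = (11^16)^2 = 45949729863572161^2 = 2111377674535255285545615254209921
11^33 = 11 * 11^32 = 11 * 2111377674535255285545615254209921 = 23225154419887808141001767796309131

Result: 23225154419887808141001767796309131
Multiplications needed: 6 (6 lines after 11^1)

11^33 = 23225154419887808141001767796309131. Using exponentiation by squaring, this requires 6 multiplications. The key idea: if the exponent is even, square the half-power; if odd, multiply by the base once.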